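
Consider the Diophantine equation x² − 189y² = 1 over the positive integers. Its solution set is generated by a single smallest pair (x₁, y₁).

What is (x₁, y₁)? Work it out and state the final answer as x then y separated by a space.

55 4

√189 → a₀=13, period (1,2,1,26); ℓ=4 even so k=3
a_0=13:  p_0=13·1+0=13,  q_0=13·0+1=1
a_1=1:  p_1=1·13+1=14,  q_1=1·1+0=1
a_2=2:  p_2=2·14+13=41,  q_2=2·1+1=3
a_3=1:  p_3=1·41+14=55,  q_3=1·3+1=4
→ (55, 4).  Check: 55²=3025, 189·4²=3024, difference 1.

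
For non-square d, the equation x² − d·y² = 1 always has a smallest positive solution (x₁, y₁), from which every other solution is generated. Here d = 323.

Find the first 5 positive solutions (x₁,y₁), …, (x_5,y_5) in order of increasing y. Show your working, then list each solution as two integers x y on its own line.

√323 = [17; 1,34, …], period ℓ=2 (even) → k=1
step 0: (17, 1)  from 17·(1,0) + (0,1)
step 1: (18, 1)  from 1·(17,1) + (1,0)
→ (18, 1).  Check: 18²=324, 323·1²=323, difference 1.
k=2:  x_2 = 18·18+323·1·1 = 647,  y_2 = 18·1+1·18 = 36
k=3:  x_3 = 18·647+323·1·36 = 23274,  y_3 = 18·36+1·647 = 1295
k=4:  x_4 = 18·23274+323·1·1295 = 837217,  y_4 = 18·1295+1·23274 = 46584
k=5:  x_5 = 18·837217+323·1·46584 = 30116538,  y_5 = 18·46584+1·837217 = 1675729

18 1
647 36
23274 1295
837217 46584
30116538 1675729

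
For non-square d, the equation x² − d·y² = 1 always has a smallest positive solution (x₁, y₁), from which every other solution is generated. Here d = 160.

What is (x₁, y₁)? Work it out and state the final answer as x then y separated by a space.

721 57

√160 = [12; 1,1,1,5,1,1,1,24, …], period ℓ=8 (even) → k=7
k=0  a_k=12  p_k/q_k = 12/1
k=1  a_k=1  p_k/q_k = 13/1
k=2  a_k=1  p_k/q_k = 25/2
…
k=6  a_k=1  p_k/q_k = 468/37
k=7  a_k=1  p_k/q_k = 721/57
fundamental: x₁=721, y₁=57  (since 519841 − 160·3249 = 1)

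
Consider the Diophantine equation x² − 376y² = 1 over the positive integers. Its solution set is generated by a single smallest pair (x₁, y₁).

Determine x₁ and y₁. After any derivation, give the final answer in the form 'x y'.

√376 = [19; 2,1,1,3,1,…,1,2,38, …], period ℓ=16 (even) → k=15
a_0=19:  p_0=19·1+0=19,  q_0=19·0+1=1
a_1=2:  p_1=2·19+1=39,  q_1=2·1+0=2
a_2=1:  p_2=1·39+19=58,  q_2=1·2+1=3
…
a_5=1:  p_5=1·349+97=446,  q_5=1·18+5=23
…
a_7=2:  p_7=2·1241+446=2928,  q_7=2·64+23=151
a_8=4:  p_8=4·2928+1241=12953,  q_8=4·151+64=668
…
a_10=2:  p_10=2·28834+12953=70621,  q_10=2·1487+668=3642
…
a_14=1:  p_14=1·468441+368986=837427,  q_14=1·24158+19029=43187
a_15=2:  p_15=2·837427+468441=2143295,  q_15=2·43187+24158=110532
(x₁, y₁) = (2143295, 110532);  2143295² − 376·110532² = 1 ✓

2143295 110532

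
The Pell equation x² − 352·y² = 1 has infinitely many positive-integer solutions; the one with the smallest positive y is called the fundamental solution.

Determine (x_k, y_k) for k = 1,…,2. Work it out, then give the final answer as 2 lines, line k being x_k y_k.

77617 4137
12048797377 642203058

√352 = [18; 1,3,5,9,5,3,1,36, …], period ℓ=8 (even) → k=7
step 0: (18, 1)  from 18·(1,0) + (0,1)
…
step 4: (3621, 193)  from 9·(394,21) + (75,4)
step 5: (18499, 986)  from 5·(3621,193) + (394,21)
step 6: (59118, 3151)  from 3·(18499,986) + (3621,193)
step 7: (77617, 4137)  from 1·(59118,3151) + (18499,986)
(x₁, y₁) = (77617, 4137);  77617² − 352·4137² = 1 ✓
(77617+4137√352)^2 = 12048797377 + 642203058√352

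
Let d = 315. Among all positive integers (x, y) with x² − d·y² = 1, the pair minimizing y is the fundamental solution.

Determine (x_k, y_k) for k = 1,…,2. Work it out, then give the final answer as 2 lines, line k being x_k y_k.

d=315: √d = [17; 1,2,1,34] (ℓ=4, even), read p_3/q_3
k=0  a_k=17  p_k/q_k = 17/1
k=1  a_k=1  p_k/q_k = 18/1
k=2  a_k=2  p_k/q_k = 53/3
k=3  a_k=1  p_k/q_k = 71/4
(x₁, y₁) = (71, 4);  71² − 315·4² = 1 ✓
n=2: (71,4)∘(71,4) = (71·71+315·4·4, 71·4+4·71) = (10081,568)

71 4
10081 568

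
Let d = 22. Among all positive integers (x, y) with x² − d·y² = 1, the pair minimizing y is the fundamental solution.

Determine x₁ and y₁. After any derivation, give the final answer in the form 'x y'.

197 42

d=22: √d = [4; 1,2,4,2,1,8] (ℓ=6, even), read p_5/q_5
i=0: a=4 ⇒ p=4, q=1
…
i=3: a=4 ⇒ p=61, q=13
i=4: a=2 ⇒ p=136, q=29
i=5: a=1 ⇒ p=197, q=42
(x₁, y₁) = (197, 42);  197² − 22·42² = 1 ✓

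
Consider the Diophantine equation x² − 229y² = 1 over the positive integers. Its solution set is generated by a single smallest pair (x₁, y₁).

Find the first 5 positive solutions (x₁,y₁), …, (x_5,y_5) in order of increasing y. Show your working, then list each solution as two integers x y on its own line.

[15; 7,1,1,7,30] for √229; ℓ=5 ⇒ convergent index 9
a_0=15:  p_0=15·1+0=15,  q_0=15·0+1=1
a_1=7:  p_1=7·15+1=106,  q_1=7·1+0=7
…
a_3=1:  p_3=1·121+106=227,  q_3=1·8+7=15
…
a_7=1:  p_7=1·362399+51527=413926,  q_7=1·23948+3405=27353
a_8=1:  p_8=1·413926+362399=776325,  q_8=1·27353+23948=51301
a_9=7:  p_9=7·776325+413926=5848201,  q_9=7·51301+27353=386460
→ (5848201, 386460).  Check: 5848201²=34201454936401, 229·386460²=34201454936400, difference 1.
k=2:  x_2 = 5848201·5848201+229·386460·386460 = 68402909872801,  y_2 = 5848201·386460+386460·5848201 = 4520191516920
k=3:  x_3 = 5848201·68402909872801+229·386460·4520191516920 = 800067931842043513801,  y_3 = 5848201·4520191516920+386460·68402909872801 = 52869977098885735380
k=4:  x_4 = 5848201·800067931842043513801+229·386460·52869977098885735380 = 9357916158133073035999171201,  y_4 = 5848201·52869977098885735380+386460·800067931842043513801 = 618388505879356792878585840
k=5:  x_5 = 5848201·9357916158133073035999171201+229·386460·618388505879356792878585840 = 109453949267819191656474935990205001,  y_5 = 5848201·618388505879356792878585840+386460·9357916158133073035999171201 = 7232920556944267680961578290412300

5848201 386460
68402909872801 4520191516920
800067931842043513801 52869977098885735380
9357916158133073035999171201 618388505879356792878585840
109453949267819191656474935990205001 7232920556944267680961578290412300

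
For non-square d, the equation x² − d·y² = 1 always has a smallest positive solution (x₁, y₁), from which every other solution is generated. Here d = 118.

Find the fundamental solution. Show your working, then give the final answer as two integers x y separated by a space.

306917 28254

√118 → a₀=10, period (1,6,3,2,10,2,3,6,1,20); ℓ=10 even so k=9
step 0: (10, 1)  from 10·(1,0) + (0,1)
…
step 2: (76, 7)  from 6·(11,1) + (10,1)
step 3: (239, 22)  from 3·(76,7) + (11,1)
…
step 6: (12112, 1115)  from 2·(5779,532) + (554,51)
step 7: (42115, 3877)  from 3·(12112,1115) + (5779,532)
step 8: (264802, 24377)  from 6·(42115,3877) + (12112,1115)
step 9: (306917, 28254)  from 1·(264802,24377) + (42115,3877)
(x₁, y₁) = (306917, 28254);  306917² − 118·28254² = 1 ✓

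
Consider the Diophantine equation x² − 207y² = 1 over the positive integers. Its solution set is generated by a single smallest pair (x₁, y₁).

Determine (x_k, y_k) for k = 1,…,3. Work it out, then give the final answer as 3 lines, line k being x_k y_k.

1151 80
2649601 184160
6099380351 423936240

[14; 2,1,1,2,1,1,2,28] for √207; ℓ=8 ⇒ convergent index 7
step 0: (14, 1)  from 14·(1,0) + (0,1)
step 1: (29, 2)  from 2·(14,1) + (1,0)
step 2: (43, 3)  from 1·(29,2) + (14,1)
step 3: (72, 5)  from 1·(43,3) + (29,2)
step 4: (187, 13)  from 2·(72,5) + (43,3)
step 5: (259, 18)  from 1·(187,13) + (72,5)
step 6: (446, 31)  from 1·(259,18) + (187,13)
step 7: (1151, 80)  from 2·(446,31) + (259,18)
→ (1151, 80).  Check: 1151²=1324801, 207·80²=1324800, difference 1.
n=2: (1151,80)∘(1151,80) = (1151·1151+207·80·80, 1151·80+80·1151) = (2649601,184160)
n=3: (2649601,184160)∘(1151,80) = (1151·2649601+207·80·184160, 1151·184160+80·2649601) = (6099380351,423936240)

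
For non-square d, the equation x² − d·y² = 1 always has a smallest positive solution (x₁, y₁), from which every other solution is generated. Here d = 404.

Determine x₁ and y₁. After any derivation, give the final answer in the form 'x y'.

201 10

[20; 10,40] for √404; ℓ=2 ⇒ convergent index 1
a_0=20:  p_0=20·1+0=20,  q_0=20·0+1=1
a_1=10:  p_1=10·20+1=201,  q_1=10·1+0=10
→ (201, 10).  Check: 201²=40401, 404·10²=40400, difference 1.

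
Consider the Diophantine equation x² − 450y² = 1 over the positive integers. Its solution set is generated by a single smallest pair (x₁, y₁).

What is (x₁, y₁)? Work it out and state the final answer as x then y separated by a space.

19601 924

[21; 4,1,2,4,2,1,4,42] for √450; ℓ=8 ⇒ convergent index 7
i=0: a=21 ⇒ p=21, q=1
i=1: a=4 ⇒ p=85, q=4
…
i=6: a=1 ⇒ p=4179, q=197
i=7: a=4 ⇒ p=19601, q=924
→ (19601, 924).  Check: 19601²=384199201, 450·924²=384199200, difference 1.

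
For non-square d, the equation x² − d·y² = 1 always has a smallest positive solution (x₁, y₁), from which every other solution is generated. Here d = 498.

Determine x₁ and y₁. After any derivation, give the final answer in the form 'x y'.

d=498: √d = [22; 3,6,22,6,3,44] (ℓ=6, even), read p_5/q_5
a_0=22:  p_0=22·1+0=22,  q_0=22·0+1=1
a_1=3:  p_1=3·22+1=67,  q_1=3·1+0=3
a_2=6:  p_2=6·67+22=424,  q_2=6·3+1=19
a_3=22:  p_3=22·424+67=9395,  q_3=22·19+3=421
a_4=6:  p_4=6·9395+424=56794,  q_4=6·421+19=2545
a_5=3:  p_5=3·56794+9395=179777,  q_5=3·2545+421=8056
(x₁, y₁) = (179777, 8056);  179777² − 498·8056² = 1 ✓

179777 8056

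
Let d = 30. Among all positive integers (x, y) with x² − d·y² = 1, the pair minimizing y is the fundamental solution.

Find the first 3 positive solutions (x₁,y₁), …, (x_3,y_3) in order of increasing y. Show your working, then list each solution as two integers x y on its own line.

[5; 2,10] for √30; ℓ=2 ⇒ convergent index 1
k=0  a_k=5  p_k/q_k = 5/1
k=1  a_k=2  p_k/q_k = 11/2
fundamental: x₁=11, y₁=2  (since 121 − 30·4 = 1)
n=2: (11,2)∘(11,2) = (11·11+30·2·2, 11·2+2·11) = (241,44)
n=3: (241,44)∘(11,2) = (11·241+30·2·44, 11·44+2·241) = (5291,966)

11 2
241 44
5291 966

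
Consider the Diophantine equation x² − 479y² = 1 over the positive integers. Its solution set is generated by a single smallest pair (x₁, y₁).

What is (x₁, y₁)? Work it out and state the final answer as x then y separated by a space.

2989440 136591

[21; 1,7,1,3,2,21,2,3,1,7,1,42] for √479; ℓ=12 ⇒ convergent index 11
k=0  a_k=21  p_k/q_k = 21/1
k=1  a_k=1  p_k/q_k = 22/1
…
k=3  a_k=1  p_k/q_k = 197/9
…
k=7  a_k=2  p_k/q_k = 75879/3467
…
k=10  a_k=7  p_k/q_k = 2648849/121029
k=11  a_k=1  p_k/q_k = 2989440/136591
→ (2989440, 136591).  Check: 2989440²=8936751513600, 479·136591²=8936751513599, difference 1.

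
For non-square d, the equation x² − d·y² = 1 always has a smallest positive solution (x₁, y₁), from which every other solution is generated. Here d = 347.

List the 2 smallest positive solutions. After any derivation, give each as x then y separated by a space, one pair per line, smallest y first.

641602 34443
823306252807 44197395372

√347 = [18; 1,1,1,2,4,…,1,1,36, …], period ℓ=14 (even) → k=13
i=0: a=18 ⇒ p=18, q=1
i=1: a=1 ⇒ p=19, q=1
i=2: a=1 ⇒ p=37, q=2
…
i=4: a=2 ⇒ p=149, q=8
…
i=6: a=1 ⇒ p=801, q=43
i=7: a=17 ⇒ p=14269, q=766
i=8: a=1 ⇒ p=15070, q=809
i=9: a=4 ⇒ p=74549, q=4002
i=10: a=2 ⇒ p=164168, q=8813
i=11: a=1 ⇒ p=238717, q=12815
i=12: a=1 ⇒ p=402885, q=21628
i=13: a=1 ⇒ p=641602, q=34443
(x₁, y₁) = (641602, 34443);  641602² − 347·34443² = 1 ✓
(641602+34443√347)^2 = 823306252807 + 44197395372√347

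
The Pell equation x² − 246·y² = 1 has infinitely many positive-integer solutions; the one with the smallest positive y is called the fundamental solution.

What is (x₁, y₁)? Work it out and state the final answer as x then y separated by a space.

88805 5662

d=246: √d = [15; 1,2,5,1,14,1,5,2,1,30] (ℓ=10, even), read p_9/q_9
i=0: a=15 ⇒ p=15, q=1
…
i=2: a=2 ⇒ p=47, q=3
…
i=7: a=5 ⇒ p=28028, q=1787
i=8: a=2 ⇒ p=60777, q=3875
i=9: a=1 ⇒ p=88805, q=5662
→ (88805, 5662).  Check: 88805²=7886328025, 246·5662²=7886328024, difference 1.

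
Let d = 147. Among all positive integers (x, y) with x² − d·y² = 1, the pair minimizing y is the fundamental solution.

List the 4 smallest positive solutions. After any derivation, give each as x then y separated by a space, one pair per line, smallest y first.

[12; 8,24] for √147; ℓ=2 ⇒ convergent index 1
i=0: a=12 ⇒ p=12, q=1
i=1: a=8 ⇒ p=97, q=8
(x₁, y₁) = (97, 8);  97² − 147·8² = 1 ✓
n=2: (97,8)∘(97,8) = (97·97+147·8·8, 97·8+8·97) = (18817,1552)
n=3: (18817,1552)∘(97,8) = (97·18817+147·8·1552, 97·1552+8·18817) = (3650401,301080)
n=4: (3650401,301080)∘(97,8) = (97·3650401+147·8·301080, 97·301080+8·3650401) = (708158977,58407968)

97 8
18817 1552
3650401 301080
708158977 58407968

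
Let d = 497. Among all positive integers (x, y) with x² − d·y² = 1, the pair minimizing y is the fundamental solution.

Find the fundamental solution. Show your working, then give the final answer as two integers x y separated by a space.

d=497: √d = [22; 3,2,2,5,6,5,2,2,3,44] (ℓ=10, even), read p_9/q_9
step 0: (22, 1)  from 22·(1,0) + (0,1)
…
step 2: (156, 7)  from 2·(67,3) + (22,1)
…
step 4: (2051, 92)  from 5·(379,17) + (156,7)
step 5: (12685, 569)  from 6·(2051,92) + (379,17)
step 6: (65476, 2937)  from 5·(12685,569) + (2051,92)
…
step 8: (352750, 15823)  from 2·(143637,6443) + (65476,2937)
step 9: (1201887, 53912)  from 3·(352750,15823) + (143637,6443)
→ (1201887, 53912).  Check: 1201887²=1444532360769, 497·53912²=1444532360768, difference 1.

1201887 53912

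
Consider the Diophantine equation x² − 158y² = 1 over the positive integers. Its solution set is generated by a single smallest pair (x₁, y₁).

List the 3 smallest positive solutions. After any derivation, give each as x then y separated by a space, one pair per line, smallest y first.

7743 616
119908097 9539376
1856896782399 147726776120

√158 → a₀=12, period (1,1,3,12,3,1,1,24); ℓ=8 even so k=7
k=0  a_k=12  p_k/q_k = 12/1
k=1  a_k=1  p_k/q_k = 13/1
…
k=4  a_k=12  p_k/q_k = 1081/86
…
k=6  a_k=1  p_k/q_k = 4412/351
k=7  a_k=1  p_k/q_k = 7743/616
fundamental: x₁=7743, y₁=616  (since 59954049 − 158·379456 = 1)
(x_2, y_2) = (7743·7743 + 158·616·616, 7743·616 + 616·7743) = (119908097, 9539376)
(x_3, y_3) = (7743·119908097 + 158·616·9539376, 7743·9539376 + 616·119908097) = (1856896782399, 147726776120)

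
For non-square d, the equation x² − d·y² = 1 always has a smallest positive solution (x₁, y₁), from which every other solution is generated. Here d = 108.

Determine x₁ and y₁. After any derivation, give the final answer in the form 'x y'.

√108 → a₀=10, period (2,1,1,4,1,1,2,20); ℓ=8 even so k=7
k=0  a_k=10  p_k/q_k = 10/1
k=1  a_k=2  p_k/q_k = 21/2
…
k=6  a_k=1  p_k/q_k = 530/51
k=7  a_k=2  p_k/q_k = 1351/130
(x₁, y₁) = (1351, 130);  1351² − 108·130² = 1 ✓

1351 130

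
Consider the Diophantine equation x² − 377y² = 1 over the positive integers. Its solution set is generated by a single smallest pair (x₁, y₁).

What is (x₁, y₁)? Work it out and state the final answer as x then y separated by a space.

233 12

√377 = [19; 2,2,2,38, …], period ℓ=4 (even) → k=3
i=0: a=19 ⇒ p=19, q=1
i=1: a=2 ⇒ p=39, q=2
i=2: a=2 ⇒ p=97, q=5
i=3: a=2 ⇒ p=233, q=12
(x₁, y₁) = (233, 12);  233² − 377·12² = 1 ✓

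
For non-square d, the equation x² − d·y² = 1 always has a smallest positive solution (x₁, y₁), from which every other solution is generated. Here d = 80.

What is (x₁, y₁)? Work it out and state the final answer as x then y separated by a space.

√80 → a₀=8, period (1,16); ℓ=2 even so k=1
k=0  a_k=8  p_k/q_k = 8/1
k=1  a_k=1  p_k/q_k = 9/1
→ (9, 1).  Check: 9²=81, 80·1²=80, difference 1.

9 1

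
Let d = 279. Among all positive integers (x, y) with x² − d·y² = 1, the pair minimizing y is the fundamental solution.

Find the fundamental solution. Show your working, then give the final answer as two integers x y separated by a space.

1520 91

√279 = [16; 1,2,2,1,2,2,1,32, …], period ℓ=8 (even) → k=7
a_0=16:  p_0=16·1+0=16,  q_0=16·0+1=1
a_1=1:  p_1=1·16+1=17,  q_1=1·1+0=1
…
a_3=2:  p_3=2·50+17=117,  q_3=2·3+1=7
…
a_6=2:  p_6=2·451+167=1069,  q_6=2·27+10=64
a_7=1:  p_7=1·1069+451=1520,  q_7=1·64+27=91
fundamental: x₁=1520, y₁=91  (since 2310400 − 279·8281 = 1)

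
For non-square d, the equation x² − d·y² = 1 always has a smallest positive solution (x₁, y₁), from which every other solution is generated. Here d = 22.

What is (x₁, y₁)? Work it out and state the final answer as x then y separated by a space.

197 42

√22 = [4; 1,2,4,2,1,8, …], period ℓ=6 (even) → k=5
step 0: (4, 1)  from 4·(1,0) + (0,1)
step 1: (5, 1)  from 1·(4,1) + (1,0)
step 2: (14, 3)  from 2·(5,1) + (4,1)
step 3: (61, 13)  from 4·(14,3) + (5,1)
step 4: (136, 29)  from 2·(61,13) + (14,3)
step 5: (197, 42)  from 1·(136,29) + (61,13)
(x₁, y₁) = (197, 42);  197² − 22·42² = 1 ✓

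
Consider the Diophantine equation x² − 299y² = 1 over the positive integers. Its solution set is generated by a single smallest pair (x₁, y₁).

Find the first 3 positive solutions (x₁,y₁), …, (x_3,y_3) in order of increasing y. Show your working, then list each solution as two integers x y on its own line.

√299 = [17; 3,2,3,34, …], period ℓ=4 (even) → k=3
step 0: (17, 1)  from 17·(1,0) + (0,1)
…
step 2: (121, 7)  from 2·(52,3) + (17,1)
step 3: (415, 24)  from 3·(121,7) + (52,3)
(x₁, y₁) = (415, 24);  415² − 299·24² = 1 ✓
k=2:  x_2 = 415·415+299·24·24 = 344449,  y_2 = 415·24+24·415 = 19920
k=3:  x_3 = 415·344449+299·24·19920 = 285892255,  y_3 = 415·19920+24·344449 = 16533576

415 24
344449 19920
285892255 16533576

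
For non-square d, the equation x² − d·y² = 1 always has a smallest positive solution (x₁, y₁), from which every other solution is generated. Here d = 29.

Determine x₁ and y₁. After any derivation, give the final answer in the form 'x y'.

9801 1820

√29 → a₀=5, period (2,1,1,2,10); ℓ=5 odd so k=9
a_0=5:  p_0=5·1+0=5,  q_0=5·0+1=1
a_1=2:  p_1=2·5+1=11,  q_1=2·1+0=2
…
a_3=1:  p_3=1·16+11=27,  q_3=1·3+2=5
…
a_5=10:  p_5=10·70+27=727,  q_5=10·13+5=135
…
a_8=1:  p_8=1·2251+1524=3775,  q_8=1·418+283=701
a_9=2:  p_9=2·3775+2251=9801,  q_9=2·701+418=1820
(x₁, y₁) = (9801, 1820);  9801² − 29·1820² = 1 ✓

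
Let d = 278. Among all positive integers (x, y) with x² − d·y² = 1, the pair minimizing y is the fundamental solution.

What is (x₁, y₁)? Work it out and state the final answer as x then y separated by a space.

√278 = [16; 1,2,16,2,1,32, …], period ℓ=6 (even) → k=5
a_0=16:  p_0=16·1+0=16,  q_0=16·0+1=1
a_1=1:  p_1=1·16+1=17,  q_1=1·1+0=1
a_2=2:  p_2=2·17+16=50,  q_2=2·1+1=3
…
a_4=2:  p_4=2·817+50=1684,  q_4=2·49+3=101
a_5=1:  p_5=1·1684+817=2501,  q_5=1·101+49=150
→ (2501, 150).  Check: 2501²=6255001, 278·150²=6255000, difference 1.

2501 150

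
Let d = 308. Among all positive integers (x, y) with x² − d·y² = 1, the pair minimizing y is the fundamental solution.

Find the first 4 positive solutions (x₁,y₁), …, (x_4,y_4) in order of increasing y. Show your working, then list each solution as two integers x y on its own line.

351 20
246401 14040
172973151 9856060
121426905601 6918940080

[17; 1,1,4,1,1,34] for √308; ℓ=6 ⇒ convergent index 5
i=0: a=17 ⇒ p=17, q=1
i=1: a=1 ⇒ p=18, q=1
…
i=3: a=4 ⇒ p=158, q=9
i=4: a=1 ⇒ p=193, q=11
i=5: a=1 ⇒ p=351, q=20
fundamental: x₁=351, y₁=20  (since 123201 − 308·400 = 1)
k=2:  x_2 = 351·351+308·20·20 = 246401,  y_2 = 351·20+20·351 = 14040
k=3:  x_3 = 351·246401+308·20·14040 = 172973151,  y_3 = 351·14040+20·246401 = 9856060
k=4:  x_4 = 351·172973151+308·20·9856060 = 121426905601,  y_4 = 351·9856060+20·172973151 = 6918940080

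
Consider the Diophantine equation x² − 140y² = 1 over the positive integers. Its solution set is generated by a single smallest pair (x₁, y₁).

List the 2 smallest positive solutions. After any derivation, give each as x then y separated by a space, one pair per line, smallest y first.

√140 = [11; 1,4,1,22, …], period ℓ=4 (even) → k=3
a_0=11:  p_0=11·1+0=11,  q_0=11·0+1=1
a_1=1:  p_1=1·11+1=12,  q_1=1·1+0=1
a_2=4:  p_2=4·12+11=59,  q_2=4·1+1=5
a_3=1:  p_3=1·59+12=71,  q_3=1·5+1=6
fundamental: x₁=71, y₁=6  (since 5041 − 140·36 = 1)
(71+6√140)^2 = 10081 + 852√140

71 6
10081 852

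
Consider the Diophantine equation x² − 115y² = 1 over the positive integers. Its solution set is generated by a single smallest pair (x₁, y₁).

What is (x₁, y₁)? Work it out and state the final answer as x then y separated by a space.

√115 = [10; 1,2,1,1,1,1,1,2,1,20, …], period ℓ=10 (even) → k=9
a_0=10:  p_0=10·1+0=10,  q_0=10·0+1=1
…
a_2=2:  p_2=2·11+10=32,  q_2=2·1+1=3
…
a_4=1:  p_4=1·43+32=75,  q_4=1·4+3=7
…
a_7=1:  p_7=1·193+118=311,  q_7=1·18+11=29
a_8=2:  p_8=2·311+193=815,  q_8=2·29+18=76
a_9=1:  p_9=1·815+311=1126,  q_9=1·76+29=105
(x₁, y₁) = (1126, 105);  1126² − 115·105² = 1 ✓

1126 105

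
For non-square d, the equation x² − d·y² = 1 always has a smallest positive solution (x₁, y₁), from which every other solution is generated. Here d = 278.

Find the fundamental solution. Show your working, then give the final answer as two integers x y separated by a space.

2501 150

[16; 1,2,16,2,1,32] for √278; ℓ=6 ⇒ convergent index 5
i=0: a=16 ⇒ p=16, q=1
…
i=3: a=16 ⇒ p=817, q=49
i=4: a=2 ⇒ p=1684, q=101
i=5: a=1 ⇒ p=2501, q=150
→ (2501, 150).  Check: 2501²=6255001, 278·150²=6255000, difference 1.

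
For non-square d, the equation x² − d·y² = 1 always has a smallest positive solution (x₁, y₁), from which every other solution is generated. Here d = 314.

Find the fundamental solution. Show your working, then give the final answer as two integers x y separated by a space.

392499 22150

d=314: √d = [17; 1,2,1,1,2,1,34] (ℓ=7, odd), read p_13/q_13
step 0: (17, 1)  from 17·(1,0) + (0,1)
…
step 2: (53, 3)  from 2·(18,1) + (17,1)
…
step 4: (124, 7)  from 1·(71,4) + (53,3)
…
step 10: (62853, 3547)  from 1·(47029,2654) + (15824,893)
step 11: (109882, 6201)  from 1·(62853,3547) + (47029,2654)
step 12: (282617, 15949)  from 2·(109882,6201) + (62853,3547)
step 13: (392499, 22150)  from 1·(282617,15949) + (109882,6201)
fundamental: x₁=392499, y₁=22150  (since 154055465001 − 314·490622500 = 1)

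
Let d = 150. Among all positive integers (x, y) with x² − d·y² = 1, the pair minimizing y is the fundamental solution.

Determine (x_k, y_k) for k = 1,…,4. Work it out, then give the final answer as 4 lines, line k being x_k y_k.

49 4
4801 392
470449 38412
46099201 3763984

√150 = [12; 4,24, …], period ℓ=2 (even) → k=1
a_0=12:  p_0=12·1+0=12,  q_0=12·0+1=1
a_1=4:  p_1=4·12+1=49,  q_1=4·1+0=4
→ (49, 4).  Check: 49²=2401, 150·4²=2400, difference 1.
(x_2, y_2) = (49·49 + 150·4·4, 49·4 + 4·49) = (4801, 392)
(x_3, y_3) = (49·4801 + 150·4·392, 49·392 + 4·4801) = (470449, 38412)
(x_4, y_4) = (49·470449 + 150·4·38412, 49·38412 + 4·470449) = (46099201, 3763984)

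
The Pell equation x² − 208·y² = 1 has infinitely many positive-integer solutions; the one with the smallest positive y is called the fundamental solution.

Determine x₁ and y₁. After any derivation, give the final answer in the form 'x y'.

√208 → a₀=14, period (2,2,1,2,2,28); ℓ=6 even so k=5
step 0: (14, 1)  from 14·(1,0) + (0,1)
step 1: (29, 2)  from 2·(14,1) + (1,0)
step 2: (72, 5)  from 2·(29,2) + (14,1)
…
step 4: (274, 19)  from 2·(101,7) + (72,5)
step 5: (649, 45)  from 2·(274,19) + (101,7)
fundamental: x₁=649, y₁=45  (since 421201 − 208·2025 = 1)

649 45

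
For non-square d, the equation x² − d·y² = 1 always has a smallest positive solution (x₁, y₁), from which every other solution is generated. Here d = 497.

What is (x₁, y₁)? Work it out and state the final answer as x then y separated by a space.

1201887 53912

√497 → a₀=22, period (3,2,2,5,6,5,2,2,3,44); ℓ=10 even so k=9
i=0: a=22 ⇒ p=22, q=1
i=1: a=3 ⇒ p=67, q=3
…
i=3: a=2 ⇒ p=379, q=17
i=4: a=5 ⇒ p=2051, q=92
…
i=7: a=2 ⇒ p=143637, q=6443
i=8: a=2 ⇒ p=352750, q=15823
i=9: a=3 ⇒ p=1201887, q=53912
→ (1201887, 53912).  Check: 1201887²=1444532360769, 497·53912²=1444532360768, difference 1.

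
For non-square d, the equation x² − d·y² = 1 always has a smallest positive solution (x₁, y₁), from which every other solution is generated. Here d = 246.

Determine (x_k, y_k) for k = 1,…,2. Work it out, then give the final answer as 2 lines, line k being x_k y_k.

[15; 1,2,5,1,14,1,5,2,1,30] for √246; ℓ=10 ⇒ convergent index 9
k=0  a_k=15  p_k/q_k = 15/1
…
k=5  a_k=14  p_k/q_k = 4423/282
…
k=8  a_k=2  p_k/q_k = 60777/3875
k=9  a_k=1  p_k/q_k = 88805/5662
→ (88805, 5662).  Check: 88805²=7886328025, 246·5662²=7886328024, difference 1.
n=2: (88805,5662)∘(88805,5662) = (88805·88805+246·5662·5662, 88805·5662+5662·88805) = (15772656049,1005627820)

88805 5662
15772656049 1005627820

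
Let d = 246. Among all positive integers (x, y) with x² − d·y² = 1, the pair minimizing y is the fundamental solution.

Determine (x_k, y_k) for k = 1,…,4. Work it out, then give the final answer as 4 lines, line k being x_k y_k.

√246 = [15; 1,2,5,1,14,1,5,2,1,30, …], period ℓ=10 (even) → k=9
step 0: (15, 1)  from 15·(1,0) + (0,1)
…
step 2: (47, 3)  from 2·(16,1) + (15,1)
…
step 4: (298, 19)  from 1·(251,16) + (47,3)
…
step 6: (4721, 301)  from 1·(4423,282) + (298,19)
step 7: (28028, 1787)  from 5·(4721,301) + (4423,282)
step 8: (60777, 3875)  from 2·(28028,1787) + (4721,301)
step 9: (88805, 5662)  from 1·(60777,3875) + (28028,1787)
→ (88805, 5662).  Check: 88805²=7886328025, 246·5662²=7886328024, difference 1.
(88805+5662√246)^2 = 15772656049 + 1005627820√246
(88805+5662√246)^3 = 2801381440774085 + 178609557104538√246
(88805+5662√246)^4 = 497553357680112580801 + 31722843436331366360√246

88805 5662
15772656049 1005627820
2801381440774085 178609557104538
497553357680112580801 31722843436331366360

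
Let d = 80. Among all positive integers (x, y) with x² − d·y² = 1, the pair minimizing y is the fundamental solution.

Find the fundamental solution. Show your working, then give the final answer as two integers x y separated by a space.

9 1

d=80: √d = [8; 1,16] (ℓ=2, even), read p_1/q_1
i=0: a=8 ⇒ p=8, q=1
i=1: a=1 ⇒ p=9, q=1
fundamental: x₁=9, y₁=1  (since 81 − 80·1 = 1)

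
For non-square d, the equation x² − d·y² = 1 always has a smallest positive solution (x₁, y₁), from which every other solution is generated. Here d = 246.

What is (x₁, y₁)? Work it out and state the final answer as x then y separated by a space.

√246 = [15; 1,2,5,1,14,1,5,2,1,30, …], period ℓ=10 (even) → k=9
k=0  a_k=15  p_k/q_k = 15/1
…
k=2  a_k=2  p_k/q_k = 47/3
k=3  a_k=5  p_k/q_k = 251/16
k=4  a_k=1  p_k/q_k = 298/19
k=5  a_k=14  p_k/q_k = 4423/282
k=6  a_k=1  p_k/q_k = 4721/301
k=7  a_k=5  p_k/q_k = 28028/1787
k=8  a_k=2  p_k/q_k = 60777/3875
k=9  a_k=1  p_k/q_k = 88805/5662
(x₁, y₁) = (88805, 5662);  88805² − 246·5662² = 1 ✓

88805 5662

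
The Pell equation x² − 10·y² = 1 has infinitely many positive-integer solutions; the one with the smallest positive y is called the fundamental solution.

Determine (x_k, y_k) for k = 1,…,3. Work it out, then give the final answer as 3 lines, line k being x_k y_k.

19 6
721 228
27379 8658

√10 = [3; 6, …], period ℓ=1 (odd) → k=1
k=0  a_k=3  p_k/q_k = 3/1
k=1  a_k=6  p_k/q_k = 19/6
→ (19, 6).  Check: 19²=361, 10·6²=360, difference 1.
n=2: (19,6)∘(19,6) = (19·19+10·6·6, 19·6+6·19) = (721,228)
n=3: (721,228)∘(19,6) = (19·721+10·6·228, 19·228+6·721) = (27379,8658)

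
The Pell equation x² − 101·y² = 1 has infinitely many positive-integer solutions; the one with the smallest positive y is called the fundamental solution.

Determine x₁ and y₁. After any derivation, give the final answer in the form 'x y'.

[10; 20] for √101; ℓ=1 ⇒ convergent index 1
step 0: (10, 1)  from 10·(1,0) + (0,1)
step 1: (201, 20)  from 20·(10,1) + (1,0)
→ (201, 20).  Check: 201²=40401, 101·20²=40400, difference 1.

201 20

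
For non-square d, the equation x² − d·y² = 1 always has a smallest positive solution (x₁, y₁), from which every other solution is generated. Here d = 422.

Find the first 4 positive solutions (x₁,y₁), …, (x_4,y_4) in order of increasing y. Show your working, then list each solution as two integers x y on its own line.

[20; 1,1,5,2,1,…,1,1,40] for √422; ℓ=14 ⇒ convergent index 13
i=0: a=20 ⇒ p=20, q=1
i=1: a=1 ⇒ p=21, q=1
…
i=3: a=5 ⇒ p=226, q=11
…
i=5: a=1 ⇒ p=719, q=35
…
i=7: a=20 ⇒ p=53719, q=2615
i=8: a=3 ⇒ p=163807, q=7974
i=9: a=1 ⇒ p=217526, q=10589
i=10: a=2 ⇒ p=598859, q=29152
…
i=12: a=1 ⇒ p=3810680, q=185501
i=13: a=1 ⇒ p=7022501, q=341850
(x₁, y₁) = (7022501, 341850);  7022501² − 422·341850² = 1 ✓
(7022501+341850√422)^2 = 98631040590001 + 4801283933700√422
(7022501+341850√422)^3 = 1385273162348638202501 + 67434042451384025550√422
(7022501+341850√422)^4 = 19456164335732849620362360001 + 947111261097768740333867400√422

7022501 341850
98631040590001 4801283933700
1385273162348638202501 67434042451384025550
19456164335732849620362360001 947111261097768740333867400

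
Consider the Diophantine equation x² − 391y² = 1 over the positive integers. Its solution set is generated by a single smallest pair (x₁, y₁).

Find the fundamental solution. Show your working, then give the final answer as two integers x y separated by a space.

7338680 371133

√391 = [19; 1,3,2,2,1,…,3,1,38, …], period ℓ=16 (even) → k=15
i=0: a=19 ⇒ p=19, q=1
…
i=2: a=3 ⇒ p=79, q=4
i=3: a=2 ⇒ p=178, q=9
i=4: a=2 ⇒ p=435, q=22
i=5: a=1 ⇒ p=613, q=31
…
i=7: a=2 ⇒ p=2709, q=137
i=8: a=19 ⇒ p=52519, q=2656
i=9: a=2 ⇒ p=107747, q=5449
…
i=13: a=2 ⇒ p=1660597, q=83980
i=14: a=3 ⇒ p=5678083, q=287153
i=15: a=1 ⇒ p=7338680, q=371133
→ (7338680, 371133).  Check: 7338680²=53856224142400, 391·371133²=53856224142399, difference 1.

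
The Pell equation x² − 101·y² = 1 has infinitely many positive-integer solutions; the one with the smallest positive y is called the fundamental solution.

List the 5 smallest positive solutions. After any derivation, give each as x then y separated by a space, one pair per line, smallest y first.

201 20
80801 8040
32481801 3232060
13057603201 1299280080
5249124005001 522307360100

d=101: √d = [10; 20] (ℓ=1, odd), read p_1/q_1
i=0: a=10 ⇒ p=10, q=1
i=1: a=20 ⇒ p=201, q=20
(x₁, y₁) = (201, 20);  201² − 101·20² = 1 ✓
(x_2, y_2) = (201·201 + 101·20·20, 201·20 + 20·201) = (80801, 8040)
(x_3, y_3) = (201·80801 + 101·20·8040, 201·8040 + 20·80801) = (32481801, 3232060)
(x_4, y_4) = (201·32481801 + 101·20·3232060, 201·3232060 + 20·32481801) = (13057603201, 1299280080)
(x_5, y_5) = (201·13057603201 + 101·20·1299280080, 201·1299280080 + 20·13057603201) = (5249124005001, 522307360100)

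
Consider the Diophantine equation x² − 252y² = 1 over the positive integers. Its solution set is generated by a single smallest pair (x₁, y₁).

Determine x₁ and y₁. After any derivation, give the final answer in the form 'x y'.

127 8

√252 → a₀=15, period (1,6,1,30); ℓ=4 even so k=3
a_0=15:  p_0=15·1+0=15,  q_0=15·0+1=1
a_1=1:  p_1=1·15+1=16,  q_1=1·1+0=1
a_2=6:  p_2=6·16+15=111,  q_2=6·1+1=7
a_3=1:  p_3=1·111+16=127,  q_3=1·7+1=8
→ (127, 8).  Check: 127²=16129, 252·8²=16128, difference 1.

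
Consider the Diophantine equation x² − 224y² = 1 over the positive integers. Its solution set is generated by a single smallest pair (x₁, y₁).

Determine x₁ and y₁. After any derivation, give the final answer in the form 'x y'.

15 1

[14; 1,28] for √224; ℓ=2 ⇒ convergent index 1
i=0: a=14 ⇒ p=14, q=1
i=1: a=1 ⇒ p=15, q=1
(x₁, y₁) = (15, 1);  15² − 224·1² = 1 ✓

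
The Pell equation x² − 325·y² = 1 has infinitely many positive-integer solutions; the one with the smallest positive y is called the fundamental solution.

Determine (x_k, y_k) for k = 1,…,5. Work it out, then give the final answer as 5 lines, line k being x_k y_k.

649 36
842401 46728
1093435849 60652908
1419278889601 78727427856
1842222905266249 102188140704180

[18; 36] for √325; ℓ=1 ⇒ convergent index 1
i=0: a=18 ⇒ p=18, q=1
i=1: a=36 ⇒ p=649, q=36
(x₁, y₁) = (649, 36);  649² − 325·36² = 1 ✓
n=2: (649,36)∘(649,36) = (649·649+325·36·36, 649·36+36·649) = (842401,46728)
n=3: (842401,46728)∘(649,36) = (649·842401+325·36·46728, 649·46728+36·842401) = (1093435849,60652908)
n=4: (1093435849,60652908)∘(649,36) = (649·1093435849+325·36·60652908, 649·60652908+36·1093435849) = (1419278889601,78727427856)
n=5: (1419278889601,78727427856)∘(649,36) = (649·1419278889601+325·36·78727427856, 649·78727427856+36·1419278889601) = (1842222905266249,102188140704180)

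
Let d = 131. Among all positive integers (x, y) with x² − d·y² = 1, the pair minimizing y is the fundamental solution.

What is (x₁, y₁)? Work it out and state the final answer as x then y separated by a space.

10610 927

√131 = [11; 2,4,11,4,2,22, …], period ℓ=6 (even) → k=5
step 0: (11, 1)  from 11·(1,0) + (0,1)
step 1: (23, 2)  from 2·(11,1) + (1,0)
…
step 3: (1156, 101)  from 11·(103,9) + (23,2)
step 4: (4727, 413)  from 4·(1156,101) + (103,9)
step 5: (10610, 927)  from 2·(4727,413) + (1156,101)
(x₁, y₁) = (10610, 927);  10610² − 131·927² = 1 ✓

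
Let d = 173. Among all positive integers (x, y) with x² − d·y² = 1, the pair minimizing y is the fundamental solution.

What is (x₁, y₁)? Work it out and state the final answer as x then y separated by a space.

2499849 190060

[13; 6,1,1,6,26] for √173; ℓ=5 ⇒ convergent index 9
k=0  a_k=13  p_k/q_k = 13/1
…
k=3  a_k=1  p_k/q_k = 171/13
…
k=8  a_k=1  p_k/q_k = 382343/29069
k=9  a_k=6  p_k/q_k = 2499849/190060
→ (2499849, 190060).  Check: 2499849²=6249245022801, 173·190060²=6249245022800, difference 1.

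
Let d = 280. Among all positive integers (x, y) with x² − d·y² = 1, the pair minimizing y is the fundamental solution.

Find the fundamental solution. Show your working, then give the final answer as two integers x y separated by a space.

251 15

√280 → a₀=16, period (1,2,1,2,1,32); ℓ=6 even so k=5
step 0: (16, 1)  from 16·(1,0) + (0,1)
step 1: (17, 1)  from 1·(16,1) + (1,0)
…
step 3: (67, 4)  from 1·(50,3) + (17,1)
step 4: (184, 11)  from 2·(67,4) + (50,3)
step 5: (251, 15)  from 1·(184,11) + (67,4)
(x₁, y₁) = (251, 15);  251² − 280·15² = 1 ✓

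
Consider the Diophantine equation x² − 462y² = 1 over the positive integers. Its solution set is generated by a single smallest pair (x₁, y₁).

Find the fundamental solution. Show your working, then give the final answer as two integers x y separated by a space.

43 2

d=462: √d = [21; 2,42] (ℓ=2, even), read p_1/q_1
a_0=21:  p_0=21·1+0=21,  q_0=21·0+1=1
a_1=2:  p_1=2·21+1=43,  q_1=2·1+0=2
→ (43, 2).  Check: 43²=1849, 462·2²=1848, difference 1.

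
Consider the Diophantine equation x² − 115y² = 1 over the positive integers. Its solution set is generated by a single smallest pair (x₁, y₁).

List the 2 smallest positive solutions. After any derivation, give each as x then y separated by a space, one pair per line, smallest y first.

1126 105
2535751 236460

[10; 1,2,1,1,1,1,1,2,1,20] for √115; ℓ=10 ⇒ convergent index 9
a_0=10:  p_0=10·1+0=10,  q_0=10·0+1=1
…
a_3=1:  p_3=1·32+11=43,  q_3=1·3+1=4
a_4=1:  p_4=1·43+32=75,  q_4=1·4+3=7
…
a_8=2:  p_8=2·311+193=815,  q_8=2·29+18=76
a_9=1:  p_9=1·815+311=1126,  q_9=1·76+29=105
(x₁, y₁) = (1126, 105);  1126² − 115·105² = 1 ✓
(1126+105√115)^2 = 2535751 + 236460√115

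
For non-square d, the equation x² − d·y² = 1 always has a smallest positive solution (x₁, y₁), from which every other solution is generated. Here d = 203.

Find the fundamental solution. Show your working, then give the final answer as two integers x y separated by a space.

[14; 4,28] for √203; ℓ=2 ⇒ convergent index 1
a_0=14:  p_0=14·1+0=14,  q_0=14·0+1=1
a_1=4:  p_1=4·14+1=57,  q_1=4·1+0=4
fundamental: x₁=57, y₁=4  (since 3249 − 203·16 = 1)

57 4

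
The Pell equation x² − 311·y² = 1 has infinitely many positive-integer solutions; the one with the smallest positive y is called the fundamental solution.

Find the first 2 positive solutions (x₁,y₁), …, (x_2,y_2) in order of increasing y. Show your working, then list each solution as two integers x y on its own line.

16883880 957397
570130807708799 32329152120720

[17; 1,1,1,2,1,…,1,1,34] for √311; ℓ=16 ⇒ convergent index 15
i=0: a=17 ⇒ p=17, q=1
i=1: a=1 ⇒ p=18, q=1
i=2: a=1 ⇒ p=35, q=2
…
i=4: a=2 ⇒ p=141, q=8
i=5: a=1 ⇒ p=194, q=11
i=6: a=6 ⇒ p=1305, q=74
i=7: a=3 ⇒ p=4109, q=233
i=8: a=17 ⇒ p=71158, q=4035
i=9: a=3 ⇒ p=217583, q=12338
i=10: a=6 ⇒ p=1376656, q=78063
…
i=12: a=2 ⇒ p=4565134, q=258865
i=13: a=1 ⇒ p=6159373, q=349266
i=14: a=1 ⇒ p=10724507, q=608131
i=15: a=1 ⇒ p=16883880, q=957397
→ (16883880, 957397).  Check: 16883880²=285065403854400, 311·957397²=285065403854399, difference 1.
n=2: (16883880,957397)∘(16883880,957397) = (16883880·16883880+311·957397·957397, 16883880·957397+957397·16883880) = (570130807708799,32329152120720)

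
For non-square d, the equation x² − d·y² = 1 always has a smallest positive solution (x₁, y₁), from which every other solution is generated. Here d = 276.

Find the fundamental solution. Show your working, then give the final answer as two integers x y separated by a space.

7775 468

√276 → a₀=16, period (1,1,1,1,2,2,2,1,1,1,1,32); ℓ=12 even so k=11
a_0=16:  p_0=16·1+0=16,  q_0=16·0+1=1
…
a_3=1:  p_3=1·33+17=50,  q_3=1·2+1=3
a_4=1:  p_4=1·50+33=83,  q_4=1·3+2=5
a_5=2:  p_5=2·83+50=216,  q_5=2·5+3=13
a_6=2:  p_6=2·216+83=515,  q_6=2·13+5=31
…
a_8=1:  p_8=1·1246+515=1761,  q_8=1·75+31=106
a_9=1:  p_9=1·1761+1246=3007,  q_9=1·106+75=181
a_10=1:  p_10=1·3007+1761=4768,  q_10=1·181+106=287
a_11=1:  p_11=1·4768+3007=7775,  q_11=1·287+181=468
→ (7775, 468).  Check: 7775²=60450625, 276·468²=60450624, difference 1.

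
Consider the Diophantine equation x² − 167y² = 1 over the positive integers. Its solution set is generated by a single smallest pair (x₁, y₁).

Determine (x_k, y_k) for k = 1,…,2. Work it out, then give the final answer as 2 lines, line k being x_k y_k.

168 13
56447 4368

[12; 1,11,1,24] for √167; ℓ=4 ⇒ convergent index 3
k=0  a_k=12  p_k/q_k = 12/1
k=1  a_k=1  p_k/q_k = 13/1
k=2  a_k=11  p_k/q_k = 155/12
k=3  a_k=1  p_k/q_k = 168/13
(x₁, y₁) = (168, 13);  168² − 167·13² = 1 ✓
(168+13√167)^2 = 56447 + 4368√167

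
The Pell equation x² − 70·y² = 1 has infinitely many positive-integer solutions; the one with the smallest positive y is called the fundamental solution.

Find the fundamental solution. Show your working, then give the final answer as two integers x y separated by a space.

251 30

[8; 2,1,2,1,2,16] for √70; ℓ=6 ⇒ convergent index 5
k=0  a_k=8  p_k/q_k = 8/1
…
k=2  a_k=1  p_k/q_k = 25/3
…
k=4  a_k=1  p_k/q_k = 92/11
k=5  a_k=2  p_k/q_k = 251/30
(x₁, y₁) = (251, 30);  251² − 70·30² = 1 ✓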